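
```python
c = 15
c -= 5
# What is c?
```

Trace:
`c = 15` → c = 15
`c -= 5` → c = 10
So c = 10

Answer: 10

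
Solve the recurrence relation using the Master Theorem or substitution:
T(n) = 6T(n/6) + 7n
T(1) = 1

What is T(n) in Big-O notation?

By Master Theorem: a=6, b=6, f(n)=7n. Since log_6(6) = 1 and f(n) = Θ(n^1), Case 2 applies. T(n) = O(n log n).

Answer: O(n log n)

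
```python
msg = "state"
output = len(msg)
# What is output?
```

Trace:
`msg = "state"` → msg = 'state'
`output = len(msg)` → output = 5
So output = 5

Answer: 5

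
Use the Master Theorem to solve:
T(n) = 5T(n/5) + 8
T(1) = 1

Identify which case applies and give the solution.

a=5, b=5, f(n)=8. log_5(5) = 1. Since c=0 < 1, Case 1 applies: T(n) = Θ(n^log_b(a)) = O(n).

Answer: O(n) - Case 1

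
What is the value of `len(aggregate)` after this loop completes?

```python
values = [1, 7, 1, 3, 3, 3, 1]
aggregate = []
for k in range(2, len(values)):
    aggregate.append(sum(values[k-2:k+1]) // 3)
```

Number of 3-element averages
`aggregate` takes the values: [] → [3] → [3, 3] → [3, 3, 2] → [3, 3, 2, 3] → [3, 3, 2, 3, 2]
So `len(aggregate)` = 5

Answer: 5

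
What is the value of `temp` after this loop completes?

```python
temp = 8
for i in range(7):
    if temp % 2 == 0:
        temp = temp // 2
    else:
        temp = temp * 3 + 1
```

Collatz-style transformation from 8
`temp` takes the values: 8 → 4 → 2 → 1 → 4 → 2 → 1 → 4

Answer: 4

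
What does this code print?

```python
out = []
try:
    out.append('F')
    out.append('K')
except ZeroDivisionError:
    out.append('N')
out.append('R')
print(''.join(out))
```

Execution trace: 'F' (try body) → 'K' (try body, no exception) → 'R' (after the try/except). Output: FKR

Answer: FKR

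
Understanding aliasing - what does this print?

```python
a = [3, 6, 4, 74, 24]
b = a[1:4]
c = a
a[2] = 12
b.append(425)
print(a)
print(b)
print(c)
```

Key concept: slice vs alias.
Step by step:
`a = [3, 6, 4, 74, 24]` → a = [3, 6, 4, 74, 24]
`b = a[1:4]` → b = [6, 4, 74]
`c = a` → c = [3, 6, 4, 74, 24] (same object as a)
`a[2] = 12` → a = [3, 6, 12, 74, 24] (same object as c); c = [3, 6, 12, 74, 24] (same object as a)
`b.append(425)` → b = [6, 4, 74, 425]
`print(a)` → prints [3, 6, 12, 74, 24]
`print(b)` → prints [6, 4, 74, 425]
`print(c)` → prints [3, 6, 12, 74, 24]

Answer:
[3, 6, 12, 74, 24]
[6, 4, 74, 425]
[3, 6, 12, 74, 24]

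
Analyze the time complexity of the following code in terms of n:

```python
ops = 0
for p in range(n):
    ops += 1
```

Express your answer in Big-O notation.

Each loop level contributes: n. Multiplying the contributions gives O(n).

Answer: O(n)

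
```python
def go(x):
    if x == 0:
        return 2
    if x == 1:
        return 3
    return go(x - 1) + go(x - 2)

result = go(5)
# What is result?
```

Build up from base cases: go(0)=2, go(1)=3, go(2)=5, go(3)=8, go(4)=13, go(5)=21

Answer: 21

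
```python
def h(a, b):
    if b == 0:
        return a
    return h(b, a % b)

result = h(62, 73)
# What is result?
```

h(62, 73) -> h(73, 62) -> h(62, 11) -> h(11, 7) -> h(7, 4) -> h(4, 3) -> h(3, 1) -> h(1, 0) -> 1

Answer: 1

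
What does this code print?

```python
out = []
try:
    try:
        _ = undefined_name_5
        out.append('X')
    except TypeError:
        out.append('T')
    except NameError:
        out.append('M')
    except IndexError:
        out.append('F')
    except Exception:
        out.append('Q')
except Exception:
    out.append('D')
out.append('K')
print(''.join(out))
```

Execution trace: 'M' (inner except NameError) → 'K' (after the try/except). Output: MK

Answer: MK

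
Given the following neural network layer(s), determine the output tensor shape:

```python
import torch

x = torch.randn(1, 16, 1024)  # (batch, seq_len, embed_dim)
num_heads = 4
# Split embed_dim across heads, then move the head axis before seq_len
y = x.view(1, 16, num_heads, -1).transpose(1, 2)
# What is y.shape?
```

Input: (1, 16, 1024) -> head_dim = 1024 // 4 = 256; after view: (1, 16, 4, 256) -> after transpose(1, 2): (1, 4, 16, 256) -> Output: (1, 4, 16, 256)

Answer: (1, 4, 16, 256)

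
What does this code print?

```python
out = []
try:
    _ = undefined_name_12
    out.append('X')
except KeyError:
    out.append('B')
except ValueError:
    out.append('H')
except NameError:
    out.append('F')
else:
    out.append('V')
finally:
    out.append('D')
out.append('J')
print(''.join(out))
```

Execution trace: 'F' (except NameError) → 'D' (finally) → 'J' (after the try/except). Output: FDJ

Answer: FDJ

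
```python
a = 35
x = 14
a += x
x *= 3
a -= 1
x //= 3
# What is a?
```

Trace:
`a = 35` → a = 35
`x = 14` → x = 14
`a += x` → a = 49
`x *= 3` → x = 42
`a -= 1` → a = 48
`x //= 3` → x = 14
So a = 48

Answer: 48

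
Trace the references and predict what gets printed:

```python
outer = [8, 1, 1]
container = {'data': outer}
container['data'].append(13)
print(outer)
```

Key concept: dict holds reference to list.
Step by step:
`outer = [8, 1, 1]` → outer = [8, 1, 1]
`container = {'data': outer}` → container = {'data': [8, 1, 1]}
`container['data'].append(13)` → outer = [8, 1, 1, 13]; container = {'data': [8, 1, 1, 13]}
`print(outer)` → prints [8, 1, 1, 13]

Answer: [8, 1, 1, 13]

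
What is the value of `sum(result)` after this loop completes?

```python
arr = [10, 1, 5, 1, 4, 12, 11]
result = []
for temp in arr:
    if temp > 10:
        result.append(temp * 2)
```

Sum of doubled values > 10
`result` takes the values: [] → [24] → [24, 22]
So `sum(result)` = 46

Answer: 46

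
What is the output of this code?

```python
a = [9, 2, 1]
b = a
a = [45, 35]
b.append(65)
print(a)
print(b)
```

Key concept: rebinding vs mutation: a is rebound to a new list, b still points at the original.
Step by step:
`a = [9, 2, 1]` → a = [9, 2, 1]
`b = a` → b = [9, 2, 1] (same object as a)
`a = [45, 35]` → a = [45, 35]
`b.append(65)` → b = [9, 2, 1, 65]
`print(a)` → prints [45, 35]
`print(b)` → prints [9, 2, 1, 65]

Answer:
[45, 35]
[9, 2, 1, 65]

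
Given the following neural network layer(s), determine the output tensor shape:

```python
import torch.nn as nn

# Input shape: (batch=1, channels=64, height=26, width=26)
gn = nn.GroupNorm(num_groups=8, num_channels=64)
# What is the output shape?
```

Input: (1, 64, 26, 26) -> Output: (1, 64, 26, 26)

Answer: (1, 64, 26, 26)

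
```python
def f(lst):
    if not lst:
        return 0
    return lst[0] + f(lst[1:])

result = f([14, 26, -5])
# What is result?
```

14 + 26 + (-5) + 0 = 35

Answer: 35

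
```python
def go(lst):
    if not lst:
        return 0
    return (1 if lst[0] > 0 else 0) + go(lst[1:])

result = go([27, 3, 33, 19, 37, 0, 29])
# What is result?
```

Count of positive elements in [27, 3, 33, 19, 37, 0, 29] = 6

Answer: 6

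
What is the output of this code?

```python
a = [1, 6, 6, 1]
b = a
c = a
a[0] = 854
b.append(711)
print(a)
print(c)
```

Key concept: multiple aliases.
Step by step:
`a = [1, 6, 6, 1]` → a = [1, 6, 6, 1]
`b = a` → b = [1, 6, 6, 1] (same object as a)
`c = a` → c = [1, 6, 6, 1] (same object as a, b)
`a[0] = 854` → a = [854, 6, 6, 1] (same object as b, c); b = [854, 6, 6, 1] (same object as a, c); c = [854, 6, 6, 1] (same object as a, b)
`b.append(711)` → a = [854, 6, 6, 1, 711] (same object as b, c); b = [854, 6, 6, 1, 711] (same object as a, c); c = [854, 6, 6, 1, 711] (same object as a, b)
`print(a)` → prints [854, 6, 6, 1, 711]
`print(c)` → prints [854, 6, 6, 1, 711]

Answer:
[854, 6, 6, 1, 711]
[854, 6, 6, 1, 711]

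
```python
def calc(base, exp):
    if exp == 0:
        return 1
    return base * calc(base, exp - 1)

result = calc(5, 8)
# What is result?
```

calc(5, 8) = 5 * 5 * 5 * 5 * 5 * 5 * 5 * 5 = 390625

Answer: 390625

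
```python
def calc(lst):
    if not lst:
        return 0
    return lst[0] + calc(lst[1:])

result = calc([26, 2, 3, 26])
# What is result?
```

26 + 2 + 3 + 26 + 0 = 57

Answer: 57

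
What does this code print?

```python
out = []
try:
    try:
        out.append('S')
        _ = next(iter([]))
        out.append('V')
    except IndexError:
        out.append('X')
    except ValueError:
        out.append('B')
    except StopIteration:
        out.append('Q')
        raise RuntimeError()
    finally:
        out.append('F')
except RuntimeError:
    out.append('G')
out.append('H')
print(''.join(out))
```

Execution trace: 'S' (try body) → 'Q' (except StopIteration) → 'F' (finally) → 'G' (outer except RuntimeError) → 'H' (after the try/except). Output: SQFGH

Answer: SQFGH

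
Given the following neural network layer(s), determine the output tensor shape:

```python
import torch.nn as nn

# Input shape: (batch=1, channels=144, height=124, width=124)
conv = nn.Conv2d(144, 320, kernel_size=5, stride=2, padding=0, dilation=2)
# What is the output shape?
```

Input: (1, 144, 124, 124) -> Output: (1, 320, 58, 58)

Answer: (1, 320, 58, 58)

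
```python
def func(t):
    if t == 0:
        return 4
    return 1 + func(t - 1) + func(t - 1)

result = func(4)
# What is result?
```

func(t) = 1 + 2·func(t-1), func(0)=4. Closed form: (4+1)·2^4 - 1 = 79.

Answer: 79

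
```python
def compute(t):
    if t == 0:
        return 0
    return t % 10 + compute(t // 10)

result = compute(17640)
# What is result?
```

Sum of digits of 17640: 0 + 4 + 6 + 7 + 1 = 18

Answer: 18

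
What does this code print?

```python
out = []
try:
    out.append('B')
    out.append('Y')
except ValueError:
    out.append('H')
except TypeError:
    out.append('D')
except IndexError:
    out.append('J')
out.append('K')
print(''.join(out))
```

Execution trace: 'B' (try body) → 'Y' (try body, no exception) → 'K' (after the try/except). Output: BYK

Answer: BYK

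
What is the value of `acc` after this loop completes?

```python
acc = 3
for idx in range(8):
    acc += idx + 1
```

Start at 3, add 1 to 8 = 39
`acc` takes the values: 3 → 4 → 6 → 9 → 13 → 18 → 24 → 31 → 39

Answer: 39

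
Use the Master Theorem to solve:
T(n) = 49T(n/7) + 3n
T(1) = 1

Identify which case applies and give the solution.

a=49, b=7, f(n)=3n. log_7(49) = 2. Since c=1 < 2, Case 1 applies: T(n) = Θ(n^log_b(a)) = O(n^2).

Answer: O(n^2) - Case 1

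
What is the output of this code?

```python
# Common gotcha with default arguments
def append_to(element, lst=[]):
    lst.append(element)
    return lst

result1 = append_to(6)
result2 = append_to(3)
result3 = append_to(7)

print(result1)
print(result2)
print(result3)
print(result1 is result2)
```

Key concept: mutable default argument gotcha.
Step by step:
`result1 = append_to(6)` → result1 = [6]
`result2 = append_to(3)` → result1 = [6, 3] (same object as result2); result2 = [6, 3] (same object as result1)
`result3 = append_to(7)` → result1 = [6, 3, 7] (same object as result2, result3); result2 = [6, 3, 7] (same object as result1, result3); result3 = [6, 3, 7] (same object as result1, result2)
`print(result1)` → prints [6, 3, 7]
`print(result2)` → prints [6, 3, 7]
`print(result3)` → prints [6, 3, 7]
`print(result1 is result2)` → prints True

Answer:
[6, 3, 7]
[6, 3, 7]
[6, 3, 7]
True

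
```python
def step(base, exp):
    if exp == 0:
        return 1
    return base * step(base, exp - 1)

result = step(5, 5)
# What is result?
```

step(5, 5) = 5 * 5 * 5 * 5 * 5 = 3125

Answer: 3125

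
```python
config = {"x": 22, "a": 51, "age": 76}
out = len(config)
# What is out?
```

Trace:
`config = {"x": 22, "a": 51, "age": 76}` → config = {'x': 22, 'a': 51, 'age': 76}
`out = len(config)` → out = 3
So out = 3

Answer: 3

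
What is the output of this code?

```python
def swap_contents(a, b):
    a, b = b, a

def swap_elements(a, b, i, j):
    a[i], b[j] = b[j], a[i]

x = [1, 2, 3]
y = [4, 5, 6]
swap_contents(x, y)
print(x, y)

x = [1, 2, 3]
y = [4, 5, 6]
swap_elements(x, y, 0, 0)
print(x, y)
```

Key concept: parameter rebinding vs mutation.
Step by step:
`x = [1, 2, 3]` → x = [1, 2, 3]
`y = [4, 5, 6]` → y = [4, 5, 6]
`swap_contents(x, y)` → no visible change to tracked variables
`print(x, y)` → prints [1, 2, 3] [4, 5, 6]
`x = [1, 2, 3]` → x = [1, 2, 3]
`y = [4, 5, 6]` → y = [4, 5, 6]
`swap_elements(x, y, 0, 0)` → x = [4, 2, 3]; y = [1, 5, 6]
`print(x, y)` → prints [4, 2, 3] [1, 5, 6]

Answer:
[1, 2, 3] [4, 5, 6]
[4, 2, 3] [1, 5, 6]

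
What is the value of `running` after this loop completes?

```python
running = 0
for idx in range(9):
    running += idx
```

Sum of 0 to 8 = 36
`running` takes the values: 0 → 1 → 3 → 6 → 10 → 15 → 21 → 28 → 36

Answer: 36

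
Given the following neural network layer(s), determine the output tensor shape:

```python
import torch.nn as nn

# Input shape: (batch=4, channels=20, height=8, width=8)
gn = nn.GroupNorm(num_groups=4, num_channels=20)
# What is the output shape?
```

Input: (4, 20, 8, 8) -> Output: (4, 20, 8, 8)

Answer: (4, 20, 8, 8)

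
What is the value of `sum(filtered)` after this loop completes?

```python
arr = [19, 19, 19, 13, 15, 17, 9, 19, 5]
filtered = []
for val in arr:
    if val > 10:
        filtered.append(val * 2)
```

Sum of doubled values > 10
`filtered` takes the values: [] → [38] → [38, 38] → [38, 38, 38] → [38, 38, 38, 26] → [38, 38, 38, 26, 30] → [38, 38, 38, 26, 30, 34] → [38, 38, 38, 26, 30, 34, 38]
So `sum(filtered)` = 242

Answer: 242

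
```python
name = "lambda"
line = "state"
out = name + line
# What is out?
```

Trace:
`name = "lambda"` → name = 'lambda'
`line = "state"` → line = 'state'
`out = name + line` → out = 'lambdastate'
So out = 'lambdastate'

Answer: 'lambdastate'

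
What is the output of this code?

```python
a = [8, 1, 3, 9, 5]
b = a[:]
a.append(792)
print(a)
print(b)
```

Key concept: slice [:] creates copy.
Step by step:
`a = [8, 1, 3, 9, 5]` → a = [8, 1, 3, 9, 5]
`b = a[:]` → b = [8, 1, 3, 9, 5]
`a.append(792)` → a = [8, 1, 3, 9, 5, 792]
`print(a)` → prints [8, 1, 3, 9, 5, 792]
`print(b)` → prints [8, 1, 3, 9, 5]

Answer:
[8, 1, 3, 9, 5, 792]
[8, 1, 3, 9, 5]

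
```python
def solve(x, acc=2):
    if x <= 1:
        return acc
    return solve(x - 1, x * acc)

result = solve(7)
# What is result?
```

Accumulator trace (n, acc): (7, 2) -> (6, 14) -> (5, 84) -> (4, 420) -> (3, 1680) -> (2, 5040) -> (1, 10080) -> return 10080

Answer: 10080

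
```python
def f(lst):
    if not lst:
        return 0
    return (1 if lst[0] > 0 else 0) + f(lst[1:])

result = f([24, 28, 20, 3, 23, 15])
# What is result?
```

Count of positive elements in [24, 28, 20, 3, 23, 15] = 6

Answer: 6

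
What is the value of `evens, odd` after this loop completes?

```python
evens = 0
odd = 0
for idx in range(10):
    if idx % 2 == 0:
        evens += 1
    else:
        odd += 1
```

Count evens and odds in range(10)
`evens, odd` takes the values: (0, 0) → (1, 0) → (1, 1) → (2, 1) → (2, 2) → (3, 2) → (3, 3) → (4, 3) → (4, 4) → (5, 4) → (5, 5)

Answer: 5, 5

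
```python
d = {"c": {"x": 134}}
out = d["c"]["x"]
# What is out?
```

Trace:
`d = {"c": {"x": 134}}` → d = {'c': {'x': 134}}
`out = d["c"]["x"]` → out = 134
So out = 134

Answer: 134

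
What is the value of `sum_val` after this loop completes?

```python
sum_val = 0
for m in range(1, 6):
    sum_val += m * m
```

Sum of squares 1² to 5² = 55
`sum_val` takes the values: 0 → 1 → 5 → 14 → 30 → 55

Answer: 55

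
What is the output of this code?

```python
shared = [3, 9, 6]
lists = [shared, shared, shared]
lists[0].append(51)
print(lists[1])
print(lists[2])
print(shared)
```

Key concept: list of same reference.
Step by step:
`shared = [3, 9, 6]` → shared = [3, 9, 6]
`lists = [shared, shared, shared]` → lists = [[3, 9, 6], [3, 9, 6], [3, 9, 6]]
`lists[0].append(51)` → shared = [3, 9, 6, 51]; lists = [[3, 9, 6, 51], [3, 9, 6, 51], [3, 9, 6, 51]]
`print(lists[1])` → prints [3, 9, 6, 51]
`print(lists[2])` → prints [3, 9, 6, 51]
`print(shared)` → prints [3, 9, 6, 51]

Answer:
[3, 9, 6, 51]
[3, 9, 6, 51]
[3, 9, 6, 51]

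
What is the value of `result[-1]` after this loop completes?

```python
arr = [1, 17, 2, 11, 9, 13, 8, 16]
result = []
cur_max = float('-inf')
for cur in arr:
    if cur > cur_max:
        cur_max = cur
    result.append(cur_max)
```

Running max ends at 17
`result` takes the values: [] → [1] → [1, 17] → [1, 17, 17] → [1, 17, 17, 17] → [1, 17, 17, 17, 17] → [1, 17, 17, 17, 17, 17] → [1, 17, 17, 17, 17, 17, 17] → [1, 17, 17, 17, 17, 17, 17, 17]
So `result[-1]` = 17

Answer: 17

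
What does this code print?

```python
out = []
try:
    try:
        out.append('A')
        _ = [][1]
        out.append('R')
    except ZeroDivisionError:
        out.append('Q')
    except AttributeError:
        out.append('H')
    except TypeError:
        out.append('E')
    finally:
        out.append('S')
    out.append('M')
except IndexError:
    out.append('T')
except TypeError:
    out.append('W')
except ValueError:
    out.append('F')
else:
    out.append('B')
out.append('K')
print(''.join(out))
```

Execution trace: 'A' (inner try body) → 'S' (inner finally) → 'T' (except IndexError) → 'K' (after the try/except). Output: ASTK

Answer: ASTK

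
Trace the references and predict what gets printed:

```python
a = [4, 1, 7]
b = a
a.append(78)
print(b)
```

Key concept: basic list aliasing.
Step by step:
`a = [4, 1, 7]` → a = [4, 1, 7]
`b = a` → b = [4, 1, 7] (same object as a)
`a.append(78)` → a = [4, 1, 7, 78] (same object as b); b = [4, 1, 7, 78] (same object as a)
`print(b)` → prints [4, 1, 7, 78]

Answer: [4, 1, 7, 78]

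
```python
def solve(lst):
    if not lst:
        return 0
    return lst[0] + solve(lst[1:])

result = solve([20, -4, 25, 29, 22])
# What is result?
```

20 + (-4) + 25 + 29 + 22 + 0 = 92

Answer: 92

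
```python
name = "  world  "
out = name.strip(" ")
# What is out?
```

Trace:
`name = "  world  "` → name = '  world  '
`out = name.strip(" ")` → out = 'world'
So out = 'world'

Answer: 'world'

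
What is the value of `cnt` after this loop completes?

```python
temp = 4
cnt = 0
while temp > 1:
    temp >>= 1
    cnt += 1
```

Count right shifts until 1
`cnt` takes the values: 0 → 1 → 2

Answer: 2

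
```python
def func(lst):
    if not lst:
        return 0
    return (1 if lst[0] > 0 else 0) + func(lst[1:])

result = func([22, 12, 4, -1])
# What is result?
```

Count of positive elements in [22, 12, 4, -1] = 3

Answer: 3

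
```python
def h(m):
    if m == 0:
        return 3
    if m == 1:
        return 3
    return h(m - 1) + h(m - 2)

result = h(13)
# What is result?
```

Build up from base cases: h(0)=3, h(1)=3, h(2)=6, h(3)=9, h(4)=15, h(5)=24, h(6)=39, ..., h(13)=1131

Answer: 1131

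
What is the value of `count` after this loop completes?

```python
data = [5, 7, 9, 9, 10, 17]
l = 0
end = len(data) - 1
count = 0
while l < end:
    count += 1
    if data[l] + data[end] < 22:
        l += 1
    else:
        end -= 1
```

Steps to find pair summing to 22
`count` takes the values: 0 → 1 → 2 → 3 → 4 → 5

Answer: 5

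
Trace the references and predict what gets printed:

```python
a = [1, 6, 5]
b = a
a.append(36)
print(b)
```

Key concept: basic list aliasing.
Step by step:
`a = [1, 6, 5]` → a = [1, 6, 5]
`b = a` → b = [1, 6, 5] (same object as a)
`a.append(36)` → a = [1, 6, 5, 36] (same object as b); b = [1, 6, 5, 36] (same object as a)
`print(b)` → prints [1, 6, 5, 36]

Answer: [1, 6, 5, 36]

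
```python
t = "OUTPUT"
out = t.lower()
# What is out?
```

Trace:
`t = "OUTPUT"` → t = 'OUTPUT'
`out = t.lower()` → out = 'output'
So out = 'output'

Answer: 'output'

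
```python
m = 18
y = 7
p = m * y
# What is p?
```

Trace:
`m = 18` → m = 18
`y = 7` → y = 7
`p = m * y` → p = 126
So p = 126

Answer: 126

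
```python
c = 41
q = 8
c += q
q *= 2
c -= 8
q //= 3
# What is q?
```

Trace:
`c = 41` → c = 41
`q = 8` → q = 8
`c += q` → c = 49
`q *= 2` → q = 16
`c -= 8` → c = 41
`q //= 3` → q = 5
So q = 5

Answer: 5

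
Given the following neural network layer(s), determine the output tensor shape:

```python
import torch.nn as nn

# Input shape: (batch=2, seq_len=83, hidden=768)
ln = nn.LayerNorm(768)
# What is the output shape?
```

Input: (2, 83, 768) -> Output: (2, 83, 768)

Answer: (2, 83, 768)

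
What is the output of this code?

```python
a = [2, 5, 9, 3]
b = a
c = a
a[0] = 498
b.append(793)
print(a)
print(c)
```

Key concept: multiple aliases.
Step by step:
`a = [2, 5, 9, 3]` → a = [2, 5, 9, 3]
`b = a` → b = [2, 5, 9, 3] (same object as a)
`c = a` → c = [2, 5, 9, 3] (same object as a, b)
`a[0] = 498` → a = [498, 5, 9, 3] (same object as b, c); b = [498, 5, 9, 3] (same object as a, c); c = [498, 5, 9, 3] (same object as a, b)
`b.append(793)` → a = [498, 5, 9, 3, 793] (same object as b, c); b = [498, 5, 9, 3, 793] (same object as a, c); c = [498, 5, 9, 3, 793] (same object as a, b)
`print(a)` → prints [498, 5, 9, 3, 793]
`print(c)` → prints [498, 5, 9, 3, 793]

Answer:
[498, 5, 9, 3, 793]
[498, 5, 9, 3, 793]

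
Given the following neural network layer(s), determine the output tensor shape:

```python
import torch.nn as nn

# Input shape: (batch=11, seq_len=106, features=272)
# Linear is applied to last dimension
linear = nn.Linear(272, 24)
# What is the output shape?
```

Input: (11, 106, 272) -> Output: (11, 106, 24)

Answer: (11, 106, 24)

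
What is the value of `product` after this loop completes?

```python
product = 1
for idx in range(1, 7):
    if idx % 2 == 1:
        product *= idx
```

Product of odd numbers 1 to 6
`product` takes the values: 1 → 3 → 15

Answer: 15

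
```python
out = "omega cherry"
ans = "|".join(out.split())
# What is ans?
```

Trace:
`out = "omega cherry"` → out = 'omega cherry'
`ans = "|".join(out.split())` → ans = 'omega|cherry'
So ans = 'omega|cherry'

Answer: 'omega|cherry'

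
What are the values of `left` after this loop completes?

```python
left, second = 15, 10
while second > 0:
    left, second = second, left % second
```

GCD of 15 and 10
`left` takes the values: 15 → 10 → 5

Answer: 5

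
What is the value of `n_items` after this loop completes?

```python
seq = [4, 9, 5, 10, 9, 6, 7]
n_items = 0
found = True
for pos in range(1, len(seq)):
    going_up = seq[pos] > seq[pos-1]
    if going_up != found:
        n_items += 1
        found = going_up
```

Count direction changes in [4, 9, 5, 10, 9, 6, 7]
`n_items` takes the values: 0 → 1 → 2 → 3 → 4

Answer: 4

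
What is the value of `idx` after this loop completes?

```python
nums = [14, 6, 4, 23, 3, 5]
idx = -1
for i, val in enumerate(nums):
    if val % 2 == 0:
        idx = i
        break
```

First even number index in [14, 6, 4, 23, 3, 5]
`idx` takes the values: -1 → 0

Answer: 0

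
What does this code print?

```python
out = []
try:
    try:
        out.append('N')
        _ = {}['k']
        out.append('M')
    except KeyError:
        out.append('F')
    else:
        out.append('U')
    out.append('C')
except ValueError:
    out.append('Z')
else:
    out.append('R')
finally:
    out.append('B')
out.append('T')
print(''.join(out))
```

Execution trace: 'N' (inner try body) → 'F' (inner except KeyError) → 'C' (try body, no exception) → 'R' (else) → 'B' (finally) → 'T' (after the try/except). Output: NFCRBT

Answer: NFCRBT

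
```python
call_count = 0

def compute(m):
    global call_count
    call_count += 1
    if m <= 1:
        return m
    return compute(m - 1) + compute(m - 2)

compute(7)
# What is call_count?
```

Calls(m) = 1 + Calls(m-1) + Calls(m-2); Calls(0)=Calls(1)=1. For m=7 this gives 41.

Answer: 41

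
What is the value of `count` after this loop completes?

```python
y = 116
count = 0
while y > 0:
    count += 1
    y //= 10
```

Count digits by repeated division by 10
`count` takes the values: 0 → 1 → 2 → 3

Answer: 3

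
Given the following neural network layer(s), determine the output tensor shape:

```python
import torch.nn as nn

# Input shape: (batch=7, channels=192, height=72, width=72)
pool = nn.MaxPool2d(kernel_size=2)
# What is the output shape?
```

Input: (7, 192, 72, 72) -> Output: (7, 192, 36, 36)

Answer: (7, 192, 36, 36)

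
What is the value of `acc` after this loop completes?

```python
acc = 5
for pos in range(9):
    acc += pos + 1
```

Start at 5, add 1 to 9 = 50
`acc` takes the values: 5 → 6 → 8 → 11 → 15 → 20 → 26 → 33 → 41 → 50

Answer: 50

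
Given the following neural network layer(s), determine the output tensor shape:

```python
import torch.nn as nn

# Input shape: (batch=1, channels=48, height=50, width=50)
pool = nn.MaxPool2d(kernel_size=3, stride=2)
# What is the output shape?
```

Input: (1, 48, 50, 50) -> Output: (1, 48, 24, 24)

Answer: (1, 48, 24, 24)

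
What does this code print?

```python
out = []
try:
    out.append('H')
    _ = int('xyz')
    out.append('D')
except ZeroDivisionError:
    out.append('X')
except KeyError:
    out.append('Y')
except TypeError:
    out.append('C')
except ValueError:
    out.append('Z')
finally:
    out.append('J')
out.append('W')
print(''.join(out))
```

Execution trace: 'H' (try body) → 'Z' (except ValueError) → 'J' (finally) → 'W' (after the try/except). Output: HZJW

Answer: HZJW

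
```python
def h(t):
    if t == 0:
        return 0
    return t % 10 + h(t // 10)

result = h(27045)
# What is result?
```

Sum of digits of 27045: 5 + 4 + 0 + 7 + 2 = 18

Answer: 18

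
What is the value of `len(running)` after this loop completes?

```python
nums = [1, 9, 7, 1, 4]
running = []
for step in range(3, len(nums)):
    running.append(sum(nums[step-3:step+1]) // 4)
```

Number of 4-element averages
`running` takes the values: [] → [4] → [4, 5]
So `len(running)` = 2

Answer: 2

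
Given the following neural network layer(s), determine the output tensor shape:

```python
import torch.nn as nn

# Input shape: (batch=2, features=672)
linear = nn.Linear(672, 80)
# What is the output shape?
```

Input: (2, 672) -> Output: (2, 80)

Answer: (2, 80)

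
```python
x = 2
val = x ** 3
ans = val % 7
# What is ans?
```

Trace:
`x = 2` → x = 2
`val = x ** 3` → val = 8
`ans = val % 7` → ans = 1
So ans = 1

Answer: 1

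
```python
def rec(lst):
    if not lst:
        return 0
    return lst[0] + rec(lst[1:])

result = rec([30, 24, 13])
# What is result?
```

30 + 24 + 13 + 0 = 67

Answer: 67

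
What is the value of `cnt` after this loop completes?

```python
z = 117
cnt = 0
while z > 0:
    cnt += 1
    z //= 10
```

Count digits by repeated division by 10
`cnt` takes the values: 0 → 1 → 2 → 3

Answer: 3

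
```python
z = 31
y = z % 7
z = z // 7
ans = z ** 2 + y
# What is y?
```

Trace:
`z = 31` → z = 31
`y = z % 7` → y = 3
`z = z // 7` → z = 4
`ans = z ** 2 + y` → ans = 19
So y = 3

Answer: 3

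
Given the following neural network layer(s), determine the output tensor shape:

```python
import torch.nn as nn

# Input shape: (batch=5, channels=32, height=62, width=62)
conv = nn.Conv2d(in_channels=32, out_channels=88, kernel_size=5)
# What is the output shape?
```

Input: (5, 32, 62, 62) -> Output: (5, 88, 58, 58)

Answer: (5, 88, 58, 58)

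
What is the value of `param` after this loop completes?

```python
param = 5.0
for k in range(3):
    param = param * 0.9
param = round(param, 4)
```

Exponential decay: 5.0 * 0.9^3
`param` takes the values: 5.0 → 4.5 → 4.05 → 3.645

Answer: 3.645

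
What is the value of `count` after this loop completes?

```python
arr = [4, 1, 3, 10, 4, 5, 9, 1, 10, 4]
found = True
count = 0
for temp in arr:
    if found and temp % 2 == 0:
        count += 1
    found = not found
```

Count even values at even positions
`count` takes the values: 0 → 1 → 2 → 3

Answer: 3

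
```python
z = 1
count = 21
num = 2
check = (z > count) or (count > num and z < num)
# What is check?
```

Trace:
`z = 1` → z = 1
`count = 21` → count = 21
`num = 2` → num = 2
`check = (z > count) or (count > num and z < num)` → check = True
So check = True

Answer: True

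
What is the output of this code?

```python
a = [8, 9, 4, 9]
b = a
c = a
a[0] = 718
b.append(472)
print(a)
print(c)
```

Key concept: multiple aliases.
Step by step:
`a = [8, 9, 4, 9]` → a = [8, 9, 4, 9]
`b = a` → b = [8, 9, 4, 9] (same object as a)
`c = a` → c = [8, 9, 4, 9] (same object as a, b)
`a[0] = 718` → a = [718, 9, 4, 9] (same object as b, c); b = [718, 9, 4, 9] (same object as a, c); c = [718, 9, 4, 9] (same object as a, b)
`b.append(472)` → a = [718, 9, 4, 9, 472] (same object as b, c); b = [718, 9, 4, 9, 472] (same object as a, c); c = [718, 9, 4, 9, 472] (same object as a, b)
`print(a)` → prints [718, 9, 4, 9, 472]
`print(c)` → prints [718, 9, 4, 9, 472]

Answer:
[718, 9, 4, 9, 472]
[718, 9, 4, 9, 472]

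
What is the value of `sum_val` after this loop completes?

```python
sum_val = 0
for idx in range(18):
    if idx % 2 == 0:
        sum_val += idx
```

Sum of even numbers 0 to 17
`sum_val` takes the values: 0 → 2 → 6 → 12 → 20 → 30 → 42 → 56 → 72

Answer: 72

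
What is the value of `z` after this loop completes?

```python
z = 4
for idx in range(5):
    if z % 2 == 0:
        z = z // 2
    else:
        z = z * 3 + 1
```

Collatz-style transformation from 4
`z` takes the values: 4 → 2 → 1 → 4 → 2 → 1

Answer: 1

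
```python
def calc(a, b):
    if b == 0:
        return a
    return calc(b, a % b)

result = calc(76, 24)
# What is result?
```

calc(76, 24) -> calc(24, 4) -> calc(4, 0) -> 4

Answer: 4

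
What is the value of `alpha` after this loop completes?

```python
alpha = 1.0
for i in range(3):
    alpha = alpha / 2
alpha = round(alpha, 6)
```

Halving LR 3 times: 1 / 2^3
`alpha` takes the values: 1.0 → 0.5 → 0.25 → 0.125

Answer: 0.125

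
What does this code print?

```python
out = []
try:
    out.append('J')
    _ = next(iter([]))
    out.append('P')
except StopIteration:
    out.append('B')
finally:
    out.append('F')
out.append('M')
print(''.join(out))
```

Execution trace: 'J' (try body) → 'B' (except StopIteration) → 'F' (finally) → 'M' (after the try/except). Output: JBFM

Answer: JBFM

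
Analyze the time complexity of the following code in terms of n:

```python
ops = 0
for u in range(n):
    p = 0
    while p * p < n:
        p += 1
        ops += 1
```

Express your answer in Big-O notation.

Each loop level contributes: n × √n. Multiplying the contributions gives O(n√n).

Answer: O(n√n)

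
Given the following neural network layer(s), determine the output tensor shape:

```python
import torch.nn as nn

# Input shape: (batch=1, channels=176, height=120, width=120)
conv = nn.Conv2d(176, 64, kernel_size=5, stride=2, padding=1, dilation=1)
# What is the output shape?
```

Input: (1, 176, 120, 120) -> Output: (1, 64, 59, 59)

Answer: (1, 64, 59, 59)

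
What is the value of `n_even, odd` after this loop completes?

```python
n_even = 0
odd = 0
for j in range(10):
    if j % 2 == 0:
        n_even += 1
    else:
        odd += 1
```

Count evens and odds in range(10)
`n_even, odd` takes the values: (0, 0) → (1, 0) → (1, 1) → (2, 1) → (2, 2) → (3, 2) → (3, 3) → (4, 3) → (4, 4) → (5, 4) → (5, 5)

Answer: 5, 5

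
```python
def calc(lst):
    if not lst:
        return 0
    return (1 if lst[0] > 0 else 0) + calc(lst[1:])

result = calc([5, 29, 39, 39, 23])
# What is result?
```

Count of positive elements in [5, 29, 39, 39, 23] = 5

Answer: 5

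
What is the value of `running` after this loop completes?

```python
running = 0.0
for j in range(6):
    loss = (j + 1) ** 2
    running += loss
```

Sum of squared losses 1² + 2² + ... + 6²
`running` takes the values: 0.0 → 1.0 → 5.0 → 14.0 → 30.0 → 55.0 → 91.0

Answer: 91.0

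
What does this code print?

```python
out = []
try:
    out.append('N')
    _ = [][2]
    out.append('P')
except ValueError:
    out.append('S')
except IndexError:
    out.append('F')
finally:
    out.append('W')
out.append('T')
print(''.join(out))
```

Execution trace: 'N' (try body) → 'F' (except IndexError) → 'W' (finally) → 'T' (after the try/except). Output: NFWT

Answer: NFWT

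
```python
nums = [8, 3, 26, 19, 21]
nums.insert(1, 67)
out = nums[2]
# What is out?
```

Trace:
`nums = [8, 3, 26, 19, 21]` → nums = [8, 3, 26, 19, 21]
`nums.insert(1, 67)` → nums = [8, 67, 3, 26, 19, 21]
`out = nums[2]` → out = 3
So out = 3

Answer: 3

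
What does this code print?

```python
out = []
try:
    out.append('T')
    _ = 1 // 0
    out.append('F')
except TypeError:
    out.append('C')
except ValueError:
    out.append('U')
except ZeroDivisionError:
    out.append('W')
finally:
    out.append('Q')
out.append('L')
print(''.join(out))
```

Execution trace: 'T' (try body) → 'W' (except ZeroDivisionError) → 'Q' (finally) → 'L' (after the try/except). Output: TWQL

Answer: TWQL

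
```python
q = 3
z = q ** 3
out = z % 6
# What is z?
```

Trace:
`q = 3` → q = 3
`z = q ** 3` → z = 27
`out = z % 6` → out = 3
So z = 27

Answer: 27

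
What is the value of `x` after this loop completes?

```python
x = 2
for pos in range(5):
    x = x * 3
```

Multiply by 3, 5 times: 2 * 3^5 = 486
`x` takes the values: 2 → 6 → 18 → 54 → 162 → 486

Answer: 486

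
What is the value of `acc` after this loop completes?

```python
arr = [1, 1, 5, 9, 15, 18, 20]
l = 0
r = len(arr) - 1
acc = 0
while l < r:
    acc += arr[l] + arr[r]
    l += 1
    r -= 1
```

Sum of pairs from ends
`acc` takes the values: 0 → 21 → 40 → 60

Answer: 60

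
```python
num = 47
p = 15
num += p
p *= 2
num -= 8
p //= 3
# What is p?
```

Trace:
`num = 47` → num = 47
`p = 15` → p = 15
`num += p` → num = 62
`p *= 2` → p = 30
`num -= 8` → num = 54
`p //= 3` → p = 10
So p = 10

Answer: 10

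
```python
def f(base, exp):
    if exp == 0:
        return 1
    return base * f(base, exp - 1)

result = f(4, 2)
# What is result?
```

f(4, 2) = 4 * 4 = 16

Answer: 16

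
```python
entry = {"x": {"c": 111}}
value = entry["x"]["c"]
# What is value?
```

Trace:
`entry = {"x": {"c": 111}}` → entry = {'x': {'c': 111}}
`value = entry["x"]["c"]` → value = 111
So value = 111

Answer: 111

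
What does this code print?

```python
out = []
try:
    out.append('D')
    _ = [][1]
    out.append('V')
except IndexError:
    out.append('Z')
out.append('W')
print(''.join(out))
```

Execution trace: 'D' (try body) → 'Z' (except IndexError) → 'W' (after the try/except). Output: DZW

Answer: DZW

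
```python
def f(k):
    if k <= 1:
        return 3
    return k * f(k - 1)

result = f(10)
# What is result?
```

f(10) = 10 * 9 * 8 * 7 * 6 * 5 * 4 * 3 * 2 * 3 = 10886400

Answer: 10886400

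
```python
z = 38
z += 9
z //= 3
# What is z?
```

Trace:
`z = 38` → z = 38
`z += 9` → z = 47
`z //= 3` → z = 15
So z = 15

Answer: 15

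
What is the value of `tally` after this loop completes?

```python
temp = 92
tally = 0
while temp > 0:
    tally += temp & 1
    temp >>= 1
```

Count set bits in 92 (binary: 0b1011100)
`tally` takes the values: 0 → 1 → 2 → 3 → 4

Answer: 4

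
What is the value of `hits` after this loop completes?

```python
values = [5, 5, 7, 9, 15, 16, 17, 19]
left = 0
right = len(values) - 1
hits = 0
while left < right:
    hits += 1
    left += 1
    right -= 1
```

Iterations until pointers meet (list length 8)
`hits` takes the values: 0 → 1 → 2 → 3 → 4

Answer: 4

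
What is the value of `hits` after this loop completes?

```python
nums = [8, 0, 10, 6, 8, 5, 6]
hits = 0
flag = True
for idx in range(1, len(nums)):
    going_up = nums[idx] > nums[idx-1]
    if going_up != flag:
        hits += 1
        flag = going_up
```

Count direction changes in [8, 0, 10, 6, 8, 5, 6]
`hits` takes the values: 0 → 1 → 2 → 3 → 4 → 5 → 6

Answer: 6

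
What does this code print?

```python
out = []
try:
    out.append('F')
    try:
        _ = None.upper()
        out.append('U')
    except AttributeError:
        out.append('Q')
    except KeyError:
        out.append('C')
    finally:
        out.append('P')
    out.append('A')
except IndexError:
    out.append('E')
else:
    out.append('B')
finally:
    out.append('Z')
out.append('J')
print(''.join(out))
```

Execution trace: 'F' (try body) → 'Q' (inner except AttributeError) → 'P' (inner finally) → 'A' (try body, no exception) → 'B' (else) → 'Z' (finally) → 'J' (after the try/except). Output: FQPABZJ

Answer: FQPABZJ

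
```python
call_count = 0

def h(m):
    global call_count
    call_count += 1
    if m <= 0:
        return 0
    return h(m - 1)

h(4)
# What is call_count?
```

Linear recursion stepping by 1: 5 calls from m=4 down to ≤0.

Answer: 5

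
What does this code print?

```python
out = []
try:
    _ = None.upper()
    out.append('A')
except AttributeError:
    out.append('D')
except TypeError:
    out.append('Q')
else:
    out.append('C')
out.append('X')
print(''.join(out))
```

Execution trace: 'D' (except AttributeError) → 'X' (after the try/except). Output: DX

Answer: DX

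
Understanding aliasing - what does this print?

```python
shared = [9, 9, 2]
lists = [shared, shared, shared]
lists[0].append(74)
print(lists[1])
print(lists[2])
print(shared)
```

Key concept: list of same reference.
Step by step:
`shared = [9, 9, 2]` → shared = [9, 9, 2]
`lists = [shared, shared, shared]` → lists = [[9, 9, 2], [9, 9, 2], [9, 9, 2]]
`lists[0].append(74)` → shared = [9, 9, 2, 74]; lists = [[9, 9, 2, 74], [9, 9, 2, 74], [9, 9, 2, 74]]
`print(lists[1])` → prints [9, 9, 2, 74]
`print(lists[2])` → prints [9, 9, 2, 74]
`print(shared)` → prints [9, 9, 2, 74]

Answer:
[9, 9, 2, 74]
[9, 9, 2, 74]
[9, 9, 2, 74]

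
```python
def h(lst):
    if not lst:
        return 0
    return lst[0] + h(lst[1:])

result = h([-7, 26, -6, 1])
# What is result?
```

(-7) + 26 + (-6) + 1 + 0 = 14

Answer: 14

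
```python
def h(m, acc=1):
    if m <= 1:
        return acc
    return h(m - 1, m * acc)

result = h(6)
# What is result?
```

Accumulator trace (n, acc): (6, 1) -> (5, 6) -> (4, 30) -> (3, 120) -> (2, 360) -> (1, 720) -> return 720

Answer: 720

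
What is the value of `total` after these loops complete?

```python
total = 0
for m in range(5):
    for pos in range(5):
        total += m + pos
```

Sum of all m+pos for m,pos in 5x5
`total` takes the values: 0 → 1 → 3 → 6 → 10 → 11 → 13 → 16 → 20 → 25 → 27 → 30 → 34 → 39 → 45 → 48 → 52 → 57 → 63 → 70 → 74 → 79 → 85 → 92 → 100

Answer: 100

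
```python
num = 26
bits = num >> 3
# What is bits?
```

Trace:
`num = 26` → num = 26
`bits = num >> 3` → bits = 3
So bits = 3

Answer: 3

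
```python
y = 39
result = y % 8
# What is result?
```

Trace:
`y = 39` → y = 39
`result = y % 8` → result = 7
So result = 7

Answer: 7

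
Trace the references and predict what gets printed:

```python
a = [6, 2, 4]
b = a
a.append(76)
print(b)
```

Key concept: basic list aliasing.
Step by step:
`a = [6, 2, 4]` → a = [6, 2, 4]
`b = a` → b = [6, 2, 4] (same object as a)
`a.append(76)` → a = [6, 2, 4, 76] (same object as b); b = [6, 2, 4, 76] (same object as a)
`print(b)` → prints [6, 2, 4, 76]

Answer: [6, 2, 4, 76]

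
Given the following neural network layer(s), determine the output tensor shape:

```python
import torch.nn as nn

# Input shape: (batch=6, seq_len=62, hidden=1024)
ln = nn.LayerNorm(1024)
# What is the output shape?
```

Input: (6, 62, 1024) -> Output: (6, 62, 1024)

Answer: (6, 62, 1024)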